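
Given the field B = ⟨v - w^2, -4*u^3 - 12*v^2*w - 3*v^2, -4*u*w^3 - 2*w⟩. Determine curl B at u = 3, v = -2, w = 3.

(∇×B)₁ = ∂B₃/∂v − ∂B₂/∂w = 12*v^2
(∇×B)₂ = ∂B₁/∂w − ∂B₃/∂u = 4*w^3 - 2*w
(∇×B)₃ = ∂B₂/∂u − ∂B₁/∂v = -12*u^2 - 1
∇×B = (12*v^2, 4*w^3 - 2*w, -12*u^2 - 1)
At (3, -2, 3): (48, 102, -109).

(48, 102, -109)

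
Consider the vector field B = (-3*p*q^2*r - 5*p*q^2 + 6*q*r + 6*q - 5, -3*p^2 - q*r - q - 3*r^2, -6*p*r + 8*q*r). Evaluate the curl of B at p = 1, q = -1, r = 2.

(27, 3, -46)

(∇×B)₁ = ∂B₃/∂q − ∂B₂/∂r = q + 14*r
(∇×B)₂ = ∂B₁/∂r − ∂B₃/∂p = -3*p*q^2 + 6*q + 6*r
(∇×B)₃ = ∂B₂/∂p − ∂B₁/∂q = 6*p*q*r + 10*p*q - 6*p - 6*r - 6
∇×B = (q + 14*r, -3*p*q^2 + 6*q + 6*r, 6*p*q*r + 10*p*q - 6*p - 6*r - 6)
At (1, -1, 2): (27, 3, -46).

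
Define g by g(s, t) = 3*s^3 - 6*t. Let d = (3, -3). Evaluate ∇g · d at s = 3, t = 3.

∂g/∂s = 9*s^2
∂g/∂t = -6
∇g at (3, 3) = (81, -6)
∇g · d = (81)(3) + (-6)(-3) = 261

261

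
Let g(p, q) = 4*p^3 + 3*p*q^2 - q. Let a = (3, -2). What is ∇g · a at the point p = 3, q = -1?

371

∂g/∂p = 12*p^2 + 3*q^2
∂g/∂q = 6*p*q - 1
∇g at (3, -1) = (111, -19)
∇g · a = (111)(3) + (-19)(-2) = 371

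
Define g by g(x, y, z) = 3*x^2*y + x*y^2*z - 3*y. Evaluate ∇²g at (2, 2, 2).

20

∂²g/∂x² = 6*y
∂²g/∂y² = 2*x*z
∂²g/∂z² = 0
∇²g = 2*x*z + 6*y
At (2, 2, 2): 20.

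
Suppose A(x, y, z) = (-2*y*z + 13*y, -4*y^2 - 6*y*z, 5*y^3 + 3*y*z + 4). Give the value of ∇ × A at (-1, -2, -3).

(39, 4, -19)

(∇×A)₁ = ∂A₃/∂y − ∂A₂/∂z = 15*y^2 + 6*y + 3*z
(∇×A)₂ = ∂A₁/∂z − ∂A₃/∂x = -2*y
(∇×A)₃ = ∂A₂/∂x − ∂A₁/∂y = 2*z - 13
∇×A = (15*y^2 + 6*y + 3*z, -2*y, 2*z - 13)
At (-1, -2, -3): (39, 4, -19).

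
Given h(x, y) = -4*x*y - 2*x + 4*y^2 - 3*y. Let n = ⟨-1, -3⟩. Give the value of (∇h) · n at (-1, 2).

-41

∂h/∂x = -4*y - 2
∂h/∂y = -4*x + 8*y - 3
∇h at (-1, 2) = (-10, 17)
∇h · n = (-10)(-1) + (17)(-3) = -41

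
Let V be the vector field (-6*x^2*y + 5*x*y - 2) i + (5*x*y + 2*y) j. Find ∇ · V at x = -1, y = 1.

∂V₁/∂x = -12*x*y + 5*y
∂V₂/∂y = 5*x + 2
∇·V = -12*x*y + 5*x + 5*y + 2
At (-1, 1): 14.

14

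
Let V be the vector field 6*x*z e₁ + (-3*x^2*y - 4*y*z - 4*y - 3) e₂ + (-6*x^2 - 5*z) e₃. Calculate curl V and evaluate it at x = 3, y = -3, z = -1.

(∇×V)₁ = ∂V₃/∂y − ∂V₂/∂z = 4*y
(∇×V)₂ = ∂V₁/∂z − ∂V₃/∂x = 18*x
(∇×V)₃ = ∂V₂/∂x − ∂V₁/∂y = -6*x*y
∇×V = (4*y, 18*x, -6*x*y)
At (3, -3, -1): (-12, 54, 54).

(-12, 54, 54)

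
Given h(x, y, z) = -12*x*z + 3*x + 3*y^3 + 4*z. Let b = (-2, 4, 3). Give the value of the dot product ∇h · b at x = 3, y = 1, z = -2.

∂h/∂x = -12*z + 3
∂h/∂y = 9*y^2
∂h/∂z = -12*x + 4
∇h at (3, 1, -2) = (27, 9, -32)
∇h · b = (27)(-2) + (9)(4) + (-32)(3) = -114

-114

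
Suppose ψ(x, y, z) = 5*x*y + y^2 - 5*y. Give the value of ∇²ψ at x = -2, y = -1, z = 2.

2

∂²ψ/∂x² = 0
∂²ψ/∂y² = 2
∂²ψ/∂z² = 0
∇²ψ = 2
At (-2, -1, 2): 2.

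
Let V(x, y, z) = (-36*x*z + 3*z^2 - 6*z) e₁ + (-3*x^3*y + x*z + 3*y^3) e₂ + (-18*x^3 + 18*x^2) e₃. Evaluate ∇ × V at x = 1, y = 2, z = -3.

(∇×V)₁ = ∂V₃/∂y − ∂V₂/∂z = -x
(∇×V)₂ = ∂V₁/∂z − ∂V₃/∂x = 54*x^2 - 72*x + 6*z - 6
(∇×V)₃ = ∂V₂/∂x − ∂V₁/∂y = -9*x^2*y + z
∇×V = (-x, 54*x^2 - 72*x + 6*z - 6, -9*x^2*y + z)
At (1, 2, -3): (-1, -42, -21).

(-1, -42, -21)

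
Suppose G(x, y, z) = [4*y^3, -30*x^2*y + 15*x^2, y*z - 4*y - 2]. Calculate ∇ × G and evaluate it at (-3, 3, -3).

(-7, 0, 342)

(∇×G)₁ = ∂G₃/∂y − ∂G₂/∂z = z - 4
(∇×G)₂ = ∂G₁/∂z − ∂G₃/∂x = 0
(∇×G)₃ = ∂G₂/∂x − ∂G₁/∂y = -60*x*y + 30*x - 12*y^2
∇×G = (z - 4, 0, -60*x*y + 30*x - 12*y^2)
At (-3, 3, -3): (-7, 0, 342).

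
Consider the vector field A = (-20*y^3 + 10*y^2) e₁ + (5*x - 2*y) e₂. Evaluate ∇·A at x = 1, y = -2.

∂A₁/∂x = 0
∂A₂/∂y = -2
∇·A = -2
At (1, -2): -2.

-2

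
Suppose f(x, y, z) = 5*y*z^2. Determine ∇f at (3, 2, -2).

(0, 20, -40)

∂f/∂x = 0
∂f/∂y = 5*z^2
∂f/∂z = 10*y*z
∇f = (0, 5*z^2, 10*y*z)
At (3, 2, -2): (0, 20, -40).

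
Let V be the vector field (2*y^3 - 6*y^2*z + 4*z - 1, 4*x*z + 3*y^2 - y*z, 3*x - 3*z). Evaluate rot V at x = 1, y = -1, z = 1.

(∇×V)₁ = ∂V₃/∂y − ∂V₂/∂z = -4*x + y
(∇×V)₂ = ∂V₁/∂z − ∂V₃/∂x = -6*y^2 + 1
(∇×V)₃ = ∂V₂/∂x − ∂V₁/∂y = -6*y^2 + 12*y*z + 4*z
∇×V = (-4*x + y, -6*y^2 + 1, -6*y^2 + 12*y*z + 4*z)
At (1, -1, 1): (-5, -5, -14).

(-5, -5, -14)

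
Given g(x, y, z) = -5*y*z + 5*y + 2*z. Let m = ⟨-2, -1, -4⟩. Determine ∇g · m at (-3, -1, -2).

∂g/∂x = 0
∂g/∂y = -5*z + 5
∂g/∂z = -5*y + 2
∇g at (-3, -1, -2) = (0, 15, 7)
∇g · m = (0)(-2) + (15)(-1) + (7)(-4) = -43

-43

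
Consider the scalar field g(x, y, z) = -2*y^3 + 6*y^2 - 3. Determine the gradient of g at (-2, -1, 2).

(0, -18, 0)

∂g/∂x = 0
∂g/∂y = -6*y^2 + 12*y
∂g/∂z = 0
∇g = (0, -6*y^2 + 12*y, 0)
At (-2, -1, 2): (0, -18, 0).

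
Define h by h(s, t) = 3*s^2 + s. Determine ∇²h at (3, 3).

6

∂²h/∂s² = 6
∂²h/∂t² = 0
∇²h = 6
At (3, 3): 6.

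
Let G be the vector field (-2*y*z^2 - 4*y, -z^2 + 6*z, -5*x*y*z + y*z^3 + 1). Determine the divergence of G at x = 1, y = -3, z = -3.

-66

∂G₁/∂x = 0
∂G₂/∂y = 0
∂G₃/∂z = -5*x*y + 3*y*z^2
∇·G = -5*x*y + 3*y*z^2
At (1, -3, -3): -66.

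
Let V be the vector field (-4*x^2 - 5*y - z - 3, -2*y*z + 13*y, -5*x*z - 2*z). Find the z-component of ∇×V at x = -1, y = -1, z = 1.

(∇×V)_3 = ∂V₂/∂x − ∂V₁/∂y
= 0 − (-5)
= 5
At (-1, -1, 1): 5.

5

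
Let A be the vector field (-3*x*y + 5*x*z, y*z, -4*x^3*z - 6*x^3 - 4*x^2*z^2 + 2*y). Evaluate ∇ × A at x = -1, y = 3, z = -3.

(-1, -95, -3)

(∇×A)₁ = ∂A₃/∂y − ∂A₂/∂z = -y + 2
(∇×A)₂ = ∂A₁/∂z − ∂A₃/∂x = 12*x^2*z + 18*x^2 + 8*x*z^2 + 5*x
(∇×A)₃ = ∂A₂/∂x − ∂A₁/∂y = 3*x
∇×A = (-y + 2, 12*x^2*z + 18*x^2 + 8*x*z^2 + 5*x, 3*x)
At (-1, 3, -3): (-1, -95, -3).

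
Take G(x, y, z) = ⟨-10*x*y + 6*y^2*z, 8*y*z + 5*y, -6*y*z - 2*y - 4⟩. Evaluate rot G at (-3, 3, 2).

(∇×G)₁ = ∂G₃/∂y − ∂G₂/∂z = -8*y - 6*z - 2
(∇×G)₂ = ∂G₁/∂z − ∂G₃/∂x = 6*y^2
(∇×G)₃ = ∂G₂/∂x − ∂G₁/∂y = 10*x - 12*y*z
∇×G = (-8*y - 6*z - 2, 6*y^2, 10*x - 12*y*z)
At (-3, 3, 2): (-38, 54, -102).

(-38, 54, -102)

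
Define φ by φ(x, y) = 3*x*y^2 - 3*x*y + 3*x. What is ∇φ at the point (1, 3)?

(21, 15)

∂φ/∂x = 3*y^2 - 3*y + 3
∂φ/∂y = 6*x*y - 3*x
∇φ = (3*y^2 - 3*y + 3, 6*x*y - 3*x)
At (1, 3): (21, 15).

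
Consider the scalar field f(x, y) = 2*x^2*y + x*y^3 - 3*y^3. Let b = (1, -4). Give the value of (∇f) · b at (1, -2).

72

∂f/∂x = 4*x*y + y^3
∂f/∂y = 2*x^2 + 3*x*y^2 - 9*y^2
∇f at (1, -2) = (-16, -22)
∇f · b = (-16)(1) + (-22)(-4) = 72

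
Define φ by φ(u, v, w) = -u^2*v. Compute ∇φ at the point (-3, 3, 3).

∂φ/∂u = -2*u*v
∂φ/∂v = -u^2
∂φ/∂w = 0
∇φ = (-2*u*v, -u^2, 0)
At (-3, 3, 3): (18, -9, 0).

(18, -9, 0)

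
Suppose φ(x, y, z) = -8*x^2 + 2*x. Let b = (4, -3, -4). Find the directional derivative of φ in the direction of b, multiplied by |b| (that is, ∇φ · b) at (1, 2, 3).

-56

∂φ/∂x = -16*x + 2
∂φ/∂y = 0
∂φ/∂z = 0
∇φ at (1, 2, 3) = (-14, 0, 0)
∇φ · b = (-14)(4) + (0)(-3) + (0)(-4) = -56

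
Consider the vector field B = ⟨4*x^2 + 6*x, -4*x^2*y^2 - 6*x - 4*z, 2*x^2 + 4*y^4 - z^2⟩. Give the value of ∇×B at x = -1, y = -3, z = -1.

(-428, 4, 66)

(∇×B)₁ = ∂B₃/∂y − ∂B₂/∂z = 16*y^3 + 4
(∇×B)₂ = ∂B₁/∂z − ∂B₃/∂x = -4*x
(∇×B)₃ = ∂B₂/∂x − ∂B₁/∂y = -8*x*y^2 - 6
∇×B = (16*y^3 + 4, -4*x, -8*x*y^2 - 6)
At (-1, -3, -1): (-428, 4, 66).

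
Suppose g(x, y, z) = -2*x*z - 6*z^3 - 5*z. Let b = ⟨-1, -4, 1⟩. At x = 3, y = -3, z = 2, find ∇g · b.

∂g/∂x = -2*z
∂g/∂y = 0
∂g/∂z = -2*x - 18*z^2 - 5
∇g at (3, -3, 2) = (-4, 0, -83)
∇g · b = (-4)(-1) + (0)(-4) + (-83)(1) = -79

-79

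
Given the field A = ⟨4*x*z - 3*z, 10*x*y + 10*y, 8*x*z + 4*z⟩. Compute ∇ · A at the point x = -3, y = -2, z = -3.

∂A₁/∂x = 4*z
∂A₂/∂y = 10*x + 10
∂A₃/∂z = 8*x + 4
∇·A = 18*x + 4*z + 14
At (-3, -2, -3): -52.

-52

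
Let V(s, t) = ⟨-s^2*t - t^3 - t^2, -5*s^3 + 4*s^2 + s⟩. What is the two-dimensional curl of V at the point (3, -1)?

∂V₂/∂s = -15*s^2 + 8*s + 1
∂V₁/∂t = -s^2 - 3*t^2 - 2*t
Scalar curl = -14*s^2 + 8*s + 3*t^2 + 2*t + 1
At (3, -1): -100.

-100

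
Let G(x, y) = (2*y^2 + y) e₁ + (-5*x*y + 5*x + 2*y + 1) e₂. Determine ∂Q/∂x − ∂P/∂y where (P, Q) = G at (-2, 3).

∂G₂/∂x = -5*y + 5
∂G₁/∂y = 4*y + 1
Scalar curl = -9*y + 4
At (-2, 3): -23.

-23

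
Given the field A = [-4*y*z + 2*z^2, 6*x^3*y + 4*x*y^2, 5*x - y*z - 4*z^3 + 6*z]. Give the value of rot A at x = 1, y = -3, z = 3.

(-3, 19, -6)

(∇×A)₁ = ∂A₃/∂y − ∂A₂/∂z = -z
(∇×A)₂ = ∂A₁/∂z − ∂A₃/∂x = -4*y + 4*z - 5
(∇×A)₃ = ∂A₂/∂x − ∂A₁/∂y = 18*x^2*y + 4*y^2 + 4*z
∇×A = (-z, -4*y + 4*z - 5, 18*x^2*y + 4*y^2 + 4*z)
At (1, -3, 3): (-3, 19, -6).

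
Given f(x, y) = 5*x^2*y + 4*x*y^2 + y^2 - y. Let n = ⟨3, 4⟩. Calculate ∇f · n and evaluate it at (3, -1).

∂f/∂x = 10*x*y + 4*y^2
∂f/∂y = 5*x^2 + 8*x*y + 2*y - 1
∇f at (3, -1) = (-26, 18)
∇f · n = (-26)(3) + (18)(4) = -6

-6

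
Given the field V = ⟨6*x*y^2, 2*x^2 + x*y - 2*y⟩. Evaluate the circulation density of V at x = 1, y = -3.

37

∂V₂/∂x = 4*x + y
∂V₁/∂y = 12*x*y
Scalar curl = -12*x*y + 4*x + y
At (1, -3): 37.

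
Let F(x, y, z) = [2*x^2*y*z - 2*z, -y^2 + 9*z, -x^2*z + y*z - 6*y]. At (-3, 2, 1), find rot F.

(∇×F)₁ = ∂F₃/∂y − ∂F₂/∂z = z - 15
(∇×F)₂ = ∂F₁/∂z − ∂F₃/∂x = 2*x^2*y + 2*x*z - 2
(∇×F)₃ = ∂F₂/∂x − ∂F₁/∂y = -2*x^2*z
∇×F = (z - 15, 2*x^2*y + 2*x*z - 2, -2*x^2*z)
At (-3, 2, 1): (-14, 28, -18).

(-14, 28, -18)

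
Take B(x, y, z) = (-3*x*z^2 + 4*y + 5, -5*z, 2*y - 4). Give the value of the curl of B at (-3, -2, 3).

(∇×B)₁ = ∂B₃/∂y − ∂B₂/∂z = 7
(∇×B)₂ = ∂B₁/∂z − ∂B₃/∂x = -6*x*z
(∇×B)₃ = ∂B₂/∂x − ∂B₁/∂y = -4
∇×B = (7, -6*x*z, -4)
At (-3, -2, 3): (7, 54, -4).

(7, 54, -4)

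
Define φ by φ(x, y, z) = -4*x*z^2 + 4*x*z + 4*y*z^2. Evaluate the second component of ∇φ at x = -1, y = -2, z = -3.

36

(∇φ)_2 = ∂φ/∂y = 4*z^2
At (-1, -2, -3): 36.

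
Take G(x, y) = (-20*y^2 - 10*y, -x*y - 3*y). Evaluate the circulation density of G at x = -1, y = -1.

∂G₂/∂x = -y
∂G₁/∂y = -40*y - 10
Scalar curl = 39*y + 10
At (-1, -1): -29.

-29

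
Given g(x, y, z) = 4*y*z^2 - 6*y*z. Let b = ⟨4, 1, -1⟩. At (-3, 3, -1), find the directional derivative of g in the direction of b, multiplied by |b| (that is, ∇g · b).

52

∂g/∂x = 0
∂g/∂y = 4*z^2 - 6*z
∂g/∂z = 8*y*z - 6*y
∇g at (-3, 3, -1) = (0, 10, -42)
∇g · b = (0)(4) + (10)(1) + (-42)(-1) = 52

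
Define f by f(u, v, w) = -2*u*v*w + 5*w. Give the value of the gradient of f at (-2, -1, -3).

(-6, -12, 1)

∂f/∂u = -2*v*w
∂f/∂v = -2*u*w
∂f/∂w = -2*u*v + 5
∇f = (-2*v*w, -2*u*w, -2*u*v + 5)
At (-2, -1, -3): (-6, -12, 1).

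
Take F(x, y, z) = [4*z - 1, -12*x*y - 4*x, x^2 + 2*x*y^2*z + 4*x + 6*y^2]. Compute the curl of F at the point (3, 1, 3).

(48, -12, -16)

(∇×F)₁ = ∂F₃/∂y − ∂F₂/∂z = 4*x*y*z + 12*y
(∇×F)₂ = ∂F₁/∂z − ∂F₃/∂x = -2*x - 2*y^2*z
(∇×F)₃ = ∂F₂/∂x − ∂F₁/∂y = -12*y - 4
∇×F = (4*x*y*z + 12*y, -2*x - 2*y^2*z, -12*y - 4)
At (3, 1, 3): (48, -12, -16).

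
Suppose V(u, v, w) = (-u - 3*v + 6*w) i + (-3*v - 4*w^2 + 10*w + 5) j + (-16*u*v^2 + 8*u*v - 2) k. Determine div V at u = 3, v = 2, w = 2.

∂V₁/∂u = -1
∂V₂/∂v = -3
∂V₃/∂w = 0
∇·V = -4
At (3, 2, 2): -4.

-4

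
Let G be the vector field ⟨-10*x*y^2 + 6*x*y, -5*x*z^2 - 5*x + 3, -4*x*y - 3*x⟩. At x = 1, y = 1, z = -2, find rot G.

(∇×G)₁ = ∂G₃/∂y − ∂G₂/∂z = 10*x*z - 4*x
(∇×G)₂ = ∂G₁/∂z − ∂G₃/∂x = 4*y + 3
(∇×G)₃ = ∂G₂/∂x − ∂G₁/∂y = 20*x*y - 6*x - 5*z^2 - 5
∇×G = (10*x*z - 4*x, 4*y + 3, 20*x*y - 6*x - 5*z^2 - 5)
At (1, 1, -2): (-24, 7, -11).

(-24, 7, -11)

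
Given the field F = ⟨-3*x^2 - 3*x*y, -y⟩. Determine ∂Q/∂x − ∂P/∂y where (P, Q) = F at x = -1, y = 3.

-3

∂F₂/∂x = 0
∂F₁/∂y = -3*x
Scalar curl = 3*x
At (-1, 3): -3.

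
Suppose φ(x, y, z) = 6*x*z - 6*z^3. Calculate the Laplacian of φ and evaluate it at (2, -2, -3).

∂²φ/∂x² = 0
∂²φ/∂y² = 0
∂²φ/∂z² = -36*z
∇²φ = -36*z
At (2, -2, -3): 108.

108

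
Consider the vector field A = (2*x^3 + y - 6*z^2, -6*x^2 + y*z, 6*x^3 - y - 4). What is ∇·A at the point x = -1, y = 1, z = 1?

7

∂A₁/∂x = 6*x^2
∂A₂/∂y = z
∂A₃/∂z = 0
∇·A = 6*x^2 + z
At (-1, 1, 1): 7.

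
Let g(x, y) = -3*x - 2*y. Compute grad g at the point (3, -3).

∂g/∂x = -3
∂g/∂y = -2
∇g = (-3, -2)
At (3, -3): (-3, -2).

(-3, -2)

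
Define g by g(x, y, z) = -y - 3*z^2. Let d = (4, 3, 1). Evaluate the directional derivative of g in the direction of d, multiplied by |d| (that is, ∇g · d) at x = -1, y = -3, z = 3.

-21

∂g/∂x = 0
∂g/∂y = -1
∂g/∂z = -6*z
∇g at (-1, -3, 3) = (0, -1, -18)
∇g · d = (0)(4) + (-1)(3) + (-18)(1) = -21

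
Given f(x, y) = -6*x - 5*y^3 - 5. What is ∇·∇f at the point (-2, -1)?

30

∂²f/∂x² = 0
∂²f/∂y² = -30*y
∇²f = -30*y
At (-2, -1): 30.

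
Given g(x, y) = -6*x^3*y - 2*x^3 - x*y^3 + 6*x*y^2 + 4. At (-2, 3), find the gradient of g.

(-213, 30)

∂g/∂x = -18*x^2*y - 6*x^2 - y^3 + 6*y^2
∂g/∂y = -6*x^3 - 3*x*y^2 + 12*x*y
∇g = (-18*x^2*y - 6*x^2 - y^3 + 6*y^2, -6*x^3 - 3*x*y^2 + 12*x*y)
At (-2, 3): (-213, 30).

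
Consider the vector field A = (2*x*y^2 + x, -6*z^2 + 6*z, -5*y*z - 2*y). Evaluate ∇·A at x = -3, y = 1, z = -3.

∂A₁/∂x = 2*y^2 + 1
∂A₂/∂y = 0
∂A₃/∂z = -5*y
∇·A = 2*y^2 - 5*y + 1
At (-3, 1, -3): -2.

-2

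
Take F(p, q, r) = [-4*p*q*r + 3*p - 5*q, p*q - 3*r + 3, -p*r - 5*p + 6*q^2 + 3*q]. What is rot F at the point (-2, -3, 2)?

(-30, -17, -14)

(∇×F)₁ = ∂F₃/∂q − ∂F₂/∂r = 12*q + 6
(∇×F)₂ = ∂F₁/∂r − ∂F₃/∂p = -4*p*q + r + 5
(∇×F)₃ = ∂F₂/∂p − ∂F₁/∂q = 4*p*r + q + 5
∇×F = (12*q + 6, -4*p*q + r + 5, 4*p*r + q + 5)
At (-2, -3, 2): (-30, -17, -14).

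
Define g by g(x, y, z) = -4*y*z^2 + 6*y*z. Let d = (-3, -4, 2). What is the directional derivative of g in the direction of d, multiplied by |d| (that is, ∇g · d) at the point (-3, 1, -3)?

∂g/∂x = 0
∂g/∂y = -4*z^2 + 6*z
∂g/∂z = -8*y*z + 6*y
∇g at (-3, 1, -3) = (0, -54, 30)
∇g · d = (0)(-3) + (-54)(-4) + (30)(2) = 276

276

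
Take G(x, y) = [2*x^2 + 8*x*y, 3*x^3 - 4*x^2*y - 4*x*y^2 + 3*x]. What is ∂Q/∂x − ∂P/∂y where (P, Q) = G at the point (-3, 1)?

∂G₂/∂x = 9*x^2 - 8*x*y - 4*y^2 + 3
∂G₁/∂y = 8*x
Scalar curl = 9*x^2 - 8*x*y - 8*x - 4*y^2 + 3
At (-3, 1): 128.

128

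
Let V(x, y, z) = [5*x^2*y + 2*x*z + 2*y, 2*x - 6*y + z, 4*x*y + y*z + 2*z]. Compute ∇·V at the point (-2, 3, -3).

∂V₁/∂x = 10*x*y + 2*z
∂V₂/∂y = -6
∂V₃/∂z = y + 2
∇·V = 10*x*y + y + 2*z - 4
At (-2, 3, -3): -67.

-67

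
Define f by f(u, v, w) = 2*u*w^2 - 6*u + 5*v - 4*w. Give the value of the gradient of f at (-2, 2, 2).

(2, 5, -20)

∂f/∂u = 2*w^2 - 6
∂f/∂v = 5
∂f/∂w = 4*u*w - 4
∇f = (2*w^2 - 6, 5, 4*u*w - 4)
At (-2, 2, 2): (2, 5, -20).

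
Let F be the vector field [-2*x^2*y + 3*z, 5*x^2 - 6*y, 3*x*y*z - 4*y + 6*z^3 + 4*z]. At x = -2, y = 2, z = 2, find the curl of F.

(∇×F)₁ = ∂F₃/∂y − ∂F₂/∂z = 3*x*z - 4
(∇×F)₂ = ∂F₁/∂z − ∂F₃/∂x = -3*y*z + 3
(∇×F)₃ = ∂F₂/∂x − ∂F₁/∂y = 2*x^2 + 10*x
∇×F = (3*x*z - 4, -3*y*z + 3, 2*x^2 + 10*x)
At (-2, 2, 2): (-16, -9, -12).

(-16, -9, -12)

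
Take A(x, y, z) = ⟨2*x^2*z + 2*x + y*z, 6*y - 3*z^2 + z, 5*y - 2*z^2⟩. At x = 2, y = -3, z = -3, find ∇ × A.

(-14, 5, 3)

(∇×A)₁ = ∂A₃/∂y − ∂A₂/∂z = 6*z + 4
(∇×A)₂ = ∂A₁/∂z − ∂A₃/∂x = 2*x^2 + y
(∇×A)₃ = ∂A₂/∂x − ∂A₁/∂y = -z
∇×A = (6*z + 4, 2*x^2 + y, -z)
At (2, -3, -3): (-14, 5, 3).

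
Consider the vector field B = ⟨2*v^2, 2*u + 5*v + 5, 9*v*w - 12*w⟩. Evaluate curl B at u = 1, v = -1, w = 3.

(27, 0, 6)

(∇×B)₁ = ∂B₃/∂v − ∂B₂/∂w = 9*w
(∇×B)₂ = ∂B₁/∂w − ∂B₃/∂u = 0
(∇×B)₃ = ∂B₂/∂u − ∂B₁/∂v = -4*v + 2
∇×B = (9*w, 0, -4*v + 2)
At (1, -1, 3): (27, 0, 6).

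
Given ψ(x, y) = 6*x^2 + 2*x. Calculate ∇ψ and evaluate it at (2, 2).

∂ψ/∂x = 12*x + 2
∂ψ/∂y = 0
∇ψ = (12*x + 2, 0)
At (2, 2): (26, 0).

(26, 0)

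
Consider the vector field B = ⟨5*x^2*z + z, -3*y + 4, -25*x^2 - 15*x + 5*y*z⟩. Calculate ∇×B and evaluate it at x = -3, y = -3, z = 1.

(∇×B)₁ = ∂B₃/∂y − ∂B₂/∂z = 5*z
(∇×B)₂ = ∂B₁/∂z − ∂B₃/∂x = 5*x^2 + 50*x + 16
(∇×B)₃ = ∂B₂/∂x − ∂B₁/∂y = 0
∇×B = (5*z, 5*x^2 + 50*x + 16, 0)
At (-3, -3, 1): (5, -89, 0).

(5, -89, 0)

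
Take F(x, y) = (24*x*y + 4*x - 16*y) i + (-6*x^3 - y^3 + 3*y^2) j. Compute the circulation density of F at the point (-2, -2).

∂F₂/∂x = -18*x^2
∂F₁/∂y = 24*x - 16
Scalar curl = -18*x^2 - 24*x + 16
At (-2, -2): -8.

-8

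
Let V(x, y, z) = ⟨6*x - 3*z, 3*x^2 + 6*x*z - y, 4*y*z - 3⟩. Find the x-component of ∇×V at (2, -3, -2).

-20

(∇×V)_1 = ∂V₃/∂y − ∂V₂/∂z
= 4*z − (6*x)
= -6*x + 4*z
At (2, -3, -2): -20.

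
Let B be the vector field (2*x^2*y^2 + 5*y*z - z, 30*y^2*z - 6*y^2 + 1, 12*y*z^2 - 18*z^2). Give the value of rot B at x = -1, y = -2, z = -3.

(-12, -11, 23)

(∇×B)₁ = ∂B₃/∂y − ∂B₂/∂z = -30*y^2 + 12*z^2
(∇×B)₂ = ∂B₁/∂z − ∂B₃/∂x = 5*y - 1
(∇×B)₃ = ∂B₂/∂x − ∂B₁/∂y = -4*x^2*y - 5*z
∇×B = (-30*y^2 + 12*z^2, 5*y - 1, -4*x^2*y - 5*z)
At (-1, -2, -3): (-12, -11, 23).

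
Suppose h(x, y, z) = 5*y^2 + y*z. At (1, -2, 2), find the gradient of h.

(0, -18, -2)

∂h/∂x = 0
∂h/∂y = 10*y + z
∂h/∂z = y
∇h = (0, 10*y + z, y)
At (1, -2, 2): (0, -18, -2).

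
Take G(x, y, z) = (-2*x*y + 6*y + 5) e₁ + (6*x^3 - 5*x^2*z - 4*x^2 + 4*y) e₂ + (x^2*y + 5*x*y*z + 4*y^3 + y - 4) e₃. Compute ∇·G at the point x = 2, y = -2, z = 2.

∂G₁/∂x = -2*y
∂G₂/∂y = 4
∂G₃/∂z = 5*x*y
∇·G = 5*x*y - 2*y + 4
At (2, -2, 2): -12.

-12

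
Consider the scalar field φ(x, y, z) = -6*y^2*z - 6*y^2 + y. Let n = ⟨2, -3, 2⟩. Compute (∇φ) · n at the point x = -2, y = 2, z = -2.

∂φ/∂x = 0
∂φ/∂y = -12*y*z - 12*y + 1
∂φ/∂z = -6*y^2
∇φ at (-2, 2, -2) = (0, 25, -24)
∇φ · n = (0)(2) + (25)(-3) + (-24)(2) = -123

-123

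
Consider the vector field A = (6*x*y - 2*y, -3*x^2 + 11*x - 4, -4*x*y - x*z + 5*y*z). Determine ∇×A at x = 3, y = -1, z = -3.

(-27, -7, -23)

(∇×A)₁ = ∂A₃/∂y − ∂A₂/∂z = -4*x + 5*z
(∇×A)₂ = ∂A₁/∂z − ∂A₃/∂x = 4*y + z
(∇×A)₃ = ∂A₂/∂x − ∂A₁/∂y = -12*x + 13
∇×A = (-4*x + 5*z, 4*y + z, -12*x + 13)
At (3, -1, -3): (-27, -7, -23).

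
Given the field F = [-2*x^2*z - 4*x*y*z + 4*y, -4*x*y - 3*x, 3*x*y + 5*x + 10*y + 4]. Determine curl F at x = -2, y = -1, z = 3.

(4, -18, -27)

(∇×F)₁ = ∂F₃/∂y − ∂F₂/∂z = 3*x + 10
(∇×F)₂ = ∂F₁/∂z − ∂F₃/∂x = -2*x^2 - 4*x*y - 3*y - 5
(∇×F)₃ = ∂F₂/∂x − ∂F₁/∂y = 4*x*z - 4*y - 7
∇×F = (3*x + 10, -2*x^2 - 4*x*y - 3*y - 5, 4*x*z - 4*y - 7)
At (-2, -1, 3): (4, -18, -27).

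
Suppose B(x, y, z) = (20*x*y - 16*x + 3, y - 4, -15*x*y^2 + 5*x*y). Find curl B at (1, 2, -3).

(∇×B)₁ = ∂B₃/∂y − ∂B₂/∂z = -30*x*y + 5*x
(∇×B)₂ = ∂B₁/∂z − ∂B₃/∂x = 15*y^2 - 5*y
(∇×B)₃ = ∂B₂/∂x − ∂B₁/∂y = -20*x
∇×B = (-30*x*y + 5*x, 15*y^2 - 5*y, -20*x)
At (1, 2, -3): (-55, 50, -20).

(-55, 50, -20)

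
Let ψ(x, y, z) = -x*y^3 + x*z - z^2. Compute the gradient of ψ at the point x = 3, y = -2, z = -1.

(7, -36, 5)

∂ψ/∂x = -y^3 + z
∂ψ/∂y = -3*x*y^2
∂ψ/∂z = x - 2*z
∇ψ = (-y^3 + z, -3*x*y^2, x - 2*z)
At (3, -2, -1): (7, -36, 5).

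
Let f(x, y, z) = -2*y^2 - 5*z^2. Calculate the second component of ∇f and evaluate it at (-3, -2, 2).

8

(∇f)_2 = ∂f/∂y = -4*y
At (-3, -2, 2): 8.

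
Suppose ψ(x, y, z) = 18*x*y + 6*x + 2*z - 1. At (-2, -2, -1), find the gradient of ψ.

∂ψ/∂x = 18*y + 6
∂ψ/∂y = 18*x
∂ψ/∂z = 2
∇ψ = (18*y + 6, 18*x, 2)
At (-2, -2, -1): (-30, -36, 2).

(-30, -36, 2)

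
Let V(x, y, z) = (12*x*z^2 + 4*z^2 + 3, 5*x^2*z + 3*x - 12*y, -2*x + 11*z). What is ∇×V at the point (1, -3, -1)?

(-5, -30, -7)

(∇×V)₁ = ∂V₃/∂y − ∂V₂/∂z = -5*x^2
(∇×V)₂ = ∂V₁/∂z − ∂V₃/∂x = 24*x*z + 8*z + 2
(∇×V)₃ = ∂V₂/∂x − ∂V₁/∂y = 10*x*z + 3
∇×V = (-5*x^2, 24*x*z + 8*z + 2, 10*x*z + 3)
At (1, -3, -1): (-5, -30, -7).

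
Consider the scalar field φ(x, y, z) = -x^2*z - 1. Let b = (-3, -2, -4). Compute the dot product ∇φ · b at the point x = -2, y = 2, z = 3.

∂φ/∂x = -2*x*z
∂φ/∂y = 0
∂φ/∂z = -x^2
∇φ at (-2, 2, 3) = (12, 0, -4)
∇φ · b = (12)(-3) + (0)(-2) + (-4)(-4) = -20

-20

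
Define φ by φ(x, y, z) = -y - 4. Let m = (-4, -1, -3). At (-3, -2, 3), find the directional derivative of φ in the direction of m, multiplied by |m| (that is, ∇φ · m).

1

∂φ/∂x = 0
∂φ/∂y = -1
∂φ/∂z = 0
∇φ at (-3, -2, 3) = (0, -1, 0)
∇φ · m = (0)(-4) + (-1)(-1) + (0)(-3) = 1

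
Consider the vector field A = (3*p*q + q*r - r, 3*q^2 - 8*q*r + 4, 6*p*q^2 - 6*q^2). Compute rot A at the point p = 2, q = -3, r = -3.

(-60, -58, -3)

(∇×A)₁ = ∂A₃/∂q − ∂A₂/∂r = 12*p*q - 4*q
(∇×A)₂ = ∂A₁/∂r − ∂A₃/∂p = -6*q^2 + q - 1
(∇×A)₃ = ∂A₂/∂p − ∂A₁/∂q = -3*p - r
∇×A = (12*p*q - 4*q, -6*q^2 + q - 1, -3*p - r)
At (2, -3, -3): (-60, -58, -3).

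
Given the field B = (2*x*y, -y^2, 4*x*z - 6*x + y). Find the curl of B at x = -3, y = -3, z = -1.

(1, 10, 6)

(∇×B)₁ = ∂B₃/∂y − ∂B₂/∂z = 1
(∇×B)₂ = ∂B₁/∂z − ∂B₃/∂x = -4*z + 6
(∇×B)₃ = ∂B₂/∂x − ∂B₁/∂y = -2*x
∇×B = (1, -4*z + 6, -2*x)
At (-3, -3, -1): (1, 10, 6).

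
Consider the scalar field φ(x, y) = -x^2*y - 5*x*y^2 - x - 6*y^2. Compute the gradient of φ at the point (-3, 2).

(-9, 27)

∂φ/∂x = -2*x*y - 5*y^2 - 1
∂φ/∂y = -x^2 - 10*x*y - 12*y
∇φ = (-2*x*y - 5*y^2 - 1, -x^2 - 10*x*y - 12*y)
At (-3, 2): (-9, 27).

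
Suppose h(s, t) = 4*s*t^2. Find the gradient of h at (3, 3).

(36, 72)

∂h/∂s = 4*t^2
∂h/∂t = 8*s*t
∇h = (4*t^2, 8*s*t)
At (3, 3): (36, 72).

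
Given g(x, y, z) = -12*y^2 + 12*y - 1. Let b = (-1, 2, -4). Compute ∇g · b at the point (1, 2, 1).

∂g/∂x = 0
∂g/∂y = -24*y + 12
∂g/∂z = 0
∇g at (1, 2, 1) = (0, -36, 0)
∇g · b = (0)(-1) + (-36)(2) + (0)(-4) = -72

-72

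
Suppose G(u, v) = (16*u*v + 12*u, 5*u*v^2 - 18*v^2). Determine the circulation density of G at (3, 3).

-3

∂G₂/∂u = 5*v^2
∂G₁/∂v = 16*u
Scalar curl = -16*u + 5*v^2
At (3, 3): -3.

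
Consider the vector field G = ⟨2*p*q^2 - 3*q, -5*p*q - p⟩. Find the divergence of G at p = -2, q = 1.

∂G₁/∂p = 2*q^2
∂G₂/∂q = -5*p
∇·G = -5*p + 2*q^2
At (-2, 1): 12.

12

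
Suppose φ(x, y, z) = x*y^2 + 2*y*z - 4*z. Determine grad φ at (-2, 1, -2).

∂φ/∂x = y^2
∂φ/∂y = 2*x*y + 2*z
∂φ/∂z = 2*y - 4
∇φ = (y^2, 2*x*y + 2*z, 2*y - 4)
At (-2, 1, -2): (1, -8, -2).

(1, -8, -2)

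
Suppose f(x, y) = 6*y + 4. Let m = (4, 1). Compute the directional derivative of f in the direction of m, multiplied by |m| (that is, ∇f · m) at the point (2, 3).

6

∂f/∂x = 0
∂f/∂y = 6
∇f at (2, 3) = (0, 6)
∇f · m = (0)(4) + (6)(1) = 6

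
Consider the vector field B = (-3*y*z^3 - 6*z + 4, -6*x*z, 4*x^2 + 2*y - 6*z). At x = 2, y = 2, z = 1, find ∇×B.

(14, -40, -3)

(∇×B)₁ = ∂B₃/∂y − ∂B₂/∂z = 6*x + 2
(∇×B)₂ = ∂B₁/∂z − ∂B₃/∂x = -8*x - 9*y*z^2 - 6
(∇×B)₃ = ∂B₂/∂x − ∂B₁/∂y = 3*z^3 - 6*z
∇×B = (6*x + 2, -8*x - 9*y*z^2 - 6, 3*z^3 - 6*z)
At (2, 2, 1): (14, -40, -3).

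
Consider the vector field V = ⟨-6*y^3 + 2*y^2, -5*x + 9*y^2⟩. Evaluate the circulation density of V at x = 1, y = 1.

∂V₂/∂x = -5
∂V₁/∂y = -18*y^2 + 4*y
Scalar curl = 18*y^2 - 4*y - 5
At (1, 1): 9.

9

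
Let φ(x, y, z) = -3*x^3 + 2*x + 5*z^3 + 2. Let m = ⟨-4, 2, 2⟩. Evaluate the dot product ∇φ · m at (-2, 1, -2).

256

∂φ/∂x = -9*x^2 + 2
∂φ/∂y = 0
∂φ/∂z = 15*z^2
∇φ at (-2, 1, -2) = (-34, 0, 60)
∇φ · m = (-34)(-4) + (0)(2) + (60)(2) = 256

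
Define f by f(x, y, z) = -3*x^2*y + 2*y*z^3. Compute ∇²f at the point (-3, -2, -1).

∂²f/∂x² = -6*y
∂²f/∂y² = 0
∂²f/∂z² = 12*y*z
∇²f = 12*y*z - 6*y
At (-3, -2, -1): 36.

36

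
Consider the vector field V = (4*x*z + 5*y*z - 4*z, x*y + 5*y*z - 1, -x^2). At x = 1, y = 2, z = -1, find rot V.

(-10, 12, 7)

(∇×V)₁ = ∂V₃/∂y − ∂V₂/∂z = -5*y
(∇×V)₂ = ∂V₁/∂z − ∂V₃/∂x = 6*x + 5*y - 4
(∇×V)₃ = ∂V₂/∂x − ∂V₁/∂y = y - 5*z
∇×V = (-5*y, 6*x + 5*y - 4, y - 5*z)
At (1, 2, -1): (-10, 12, 7).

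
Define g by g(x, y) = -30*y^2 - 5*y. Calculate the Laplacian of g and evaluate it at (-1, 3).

∂²g/∂x² = 0
∂²g/∂y² = -60
∇²g = -60
At (-1, 3): -60.

-60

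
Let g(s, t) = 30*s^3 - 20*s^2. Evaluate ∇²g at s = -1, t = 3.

-220

∂²g/∂s² = 20*(9*s - 2)
∂²g/∂t² = 0
∇²g = 180*s - 40
At (-1, 3): -220.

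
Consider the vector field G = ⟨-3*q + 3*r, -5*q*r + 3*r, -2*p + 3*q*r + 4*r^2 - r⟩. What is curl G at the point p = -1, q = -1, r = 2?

(∇×G)₁ = ∂G₃/∂q − ∂G₂/∂r = 5*q + 3*r - 3
(∇×G)₂ = ∂G₁/∂r − ∂G₃/∂p = 5
(∇×G)₃ = ∂G₂/∂p − ∂G₁/∂q = 3
∇×G = (5*q + 3*r - 3, 5, 3)
At (-1, -1, 2): (-2, 5, 3).

(-2, 5, 3)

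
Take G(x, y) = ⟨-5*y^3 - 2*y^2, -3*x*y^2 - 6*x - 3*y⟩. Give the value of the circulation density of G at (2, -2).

∂G₂/∂x = -3*y^2 - 6
∂G₁/∂y = -15*y^2 - 4*y
Scalar curl = 12*y^2 + 4*y - 6
At (2, -2): 34.

34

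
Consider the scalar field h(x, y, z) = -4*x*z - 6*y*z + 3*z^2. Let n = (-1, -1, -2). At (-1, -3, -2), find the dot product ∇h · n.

-40

∂h/∂x = -4*z
∂h/∂y = -6*z
∂h/∂z = -4*x - 6*y + 6*z
∇h at (-1, -3, -2) = (8, 12, 10)
∇h · n = (8)(-1) + (12)(-1) + (10)(-2) = -40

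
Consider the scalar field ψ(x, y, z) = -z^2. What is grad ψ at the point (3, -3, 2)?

∂ψ/∂x = 0
∂ψ/∂y = 0
∂ψ/∂z = -2*z
∇ψ = (0, 0, -2*z)
At (3, -3, 2): (0, 0, -4).

(0, 0, -4)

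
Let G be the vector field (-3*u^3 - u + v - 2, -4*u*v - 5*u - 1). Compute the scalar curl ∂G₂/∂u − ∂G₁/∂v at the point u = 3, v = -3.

6

∂G₂/∂u = -4*v - 5
∂G₁/∂v = 1
Scalar curl = -4*v - 6
At (3, -3): 6.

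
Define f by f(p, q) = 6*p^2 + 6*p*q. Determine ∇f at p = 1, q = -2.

(0, 6)

∂f/∂p = 12*p + 6*q
∂f/∂q = 6*p
∇f = (12*p + 6*q, 6*p)
At (1, -2): (0, 6).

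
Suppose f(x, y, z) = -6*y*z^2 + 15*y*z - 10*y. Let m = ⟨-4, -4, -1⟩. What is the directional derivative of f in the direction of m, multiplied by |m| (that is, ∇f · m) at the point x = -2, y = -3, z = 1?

13

∂f/∂x = 0
∂f/∂y = -6*z^2 + 15*z - 10
∂f/∂z = -12*y*z + 15*y
∇f at (-2, -3, 1) = (0, -1, -9)
∇f · m = (0)(-4) + (-1)(-4) + (-9)(-1) = 13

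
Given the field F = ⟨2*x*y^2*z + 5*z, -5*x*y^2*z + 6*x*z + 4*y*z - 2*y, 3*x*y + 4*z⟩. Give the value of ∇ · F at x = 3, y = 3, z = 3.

∂F₁/∂x = 2*y^2*z
∂F₂/∂y = -10*x*y*z + 4*z - 2
∂F₃/∂z = 4
∇·F = -10*x*y*z + 2*y^2*z + 4*z + 2
At (3, 3, 3): -202.

-202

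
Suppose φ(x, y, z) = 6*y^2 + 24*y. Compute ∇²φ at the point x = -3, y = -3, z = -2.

12

∂²φ/∂x² = 0
∂²φ/∂y² = 12
∂²φ/∂z² = 0
∇²φ = 12
At (-3, -3, -2): 12.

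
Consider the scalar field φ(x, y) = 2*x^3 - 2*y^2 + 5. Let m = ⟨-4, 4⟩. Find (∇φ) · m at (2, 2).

-128

∂φ/∂x = 6*x^2
∂φ/∂y = -4*y
∇φ at (2, 2) = (24, -8)
∇φ · m = (24)(-4) + (-8)(4) = -128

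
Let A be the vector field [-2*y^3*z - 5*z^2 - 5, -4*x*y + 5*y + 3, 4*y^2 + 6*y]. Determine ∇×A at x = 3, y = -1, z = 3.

(∇×A)₁ = ∂A₃/∂y − ∂A₂/∂z = 8*y + 6
(∇×A)₂ = ∂A₁/∂z − ∂A₃/∂x = -2*y^3 - 10*z
(∇×A)₃ = ∂A₂/∂x − ∂A₁/∂y = 6*y^2*z - 4*y
∇×A = (8*y + 6, -2*y^3 - 10*z, 6*y^2*z - 4*y)
At (3, -1, 3): (-2, -28, 22).

(-2, -28, 22)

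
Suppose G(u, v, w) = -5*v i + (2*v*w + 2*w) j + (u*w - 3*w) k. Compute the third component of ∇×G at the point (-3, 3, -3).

(∇×G)_3 = ∂G₂/∂u − ∂G₁/∂v
= 0 − (-5)
= 5
At (-3, 3, -3): 5.

5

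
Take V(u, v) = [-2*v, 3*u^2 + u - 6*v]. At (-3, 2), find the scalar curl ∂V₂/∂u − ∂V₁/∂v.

∂V₂/∂u = 6*u + 1
∂V₁/∂v = -2
Scalar curl = 6*u + 3
At (-3, 2): -15.

-15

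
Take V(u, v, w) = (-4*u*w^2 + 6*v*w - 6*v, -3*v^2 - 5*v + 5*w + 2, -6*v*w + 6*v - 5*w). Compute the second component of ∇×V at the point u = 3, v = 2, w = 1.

-12

(∇×V)_2 = ∂V₁/∂w − ∂V₃/∂u
= -8*u*w + 6*v − (0)
= -8*u*w + 6*v
At (3, 2, 1): -12.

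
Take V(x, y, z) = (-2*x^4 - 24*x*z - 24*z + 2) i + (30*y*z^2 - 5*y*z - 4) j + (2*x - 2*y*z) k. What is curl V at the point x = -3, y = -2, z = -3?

(∇×V)₁ = ∂V₃/∂y − ∂V₂/∂z = -60*y*z + 5*y - 2*z
(∇×V)₂ = ∂V₁/∂z − ∂V₃/∂x = -24*x - 26
(∇×V)₃ = ∂V₂/∂x − ∂V₁/∂y = 0
∇×V = (-60*y*z + 5*y - 2*z, -24*x - 26, 0)
At (-3, -2, -3): (-364, 46, 0).

(-364, 46, 0)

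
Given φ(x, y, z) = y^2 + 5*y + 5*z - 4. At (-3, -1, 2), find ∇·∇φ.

∂²φ/∂x² = 0
∂²φ/∂y² = 2
∂²φ/∂z² = 0
∇²φ = 2
At (-3, -1, 2): 2.

2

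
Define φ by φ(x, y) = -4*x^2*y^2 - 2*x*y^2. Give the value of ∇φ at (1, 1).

(-10, -12)

∂φ/∂x = -8*x*y^2 - 2*y^2
∂φ/∂y = -8*x^2*y - 4*x*y
∇φ = (-8*x*y^2 - 2*y^2, -8*x^2*y - 4*x*y)
At (1, 1): (-10, -12).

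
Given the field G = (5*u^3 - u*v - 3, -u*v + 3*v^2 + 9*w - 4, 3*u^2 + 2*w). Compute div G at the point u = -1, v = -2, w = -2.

8

∂G₁/∂u = 15*u^2 - v
∂G₂/∂v = -u + 6*v
∂G₃/∂w = 2
∇·G = 15*u^2 - u + 5*v + 2
At (-1, -2, -2): 8.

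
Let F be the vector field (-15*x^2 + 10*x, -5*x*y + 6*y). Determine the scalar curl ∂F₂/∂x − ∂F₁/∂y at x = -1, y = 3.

∂F₂/∂x = -5*y
∂F₁/∂y = 0
Scalar curl = -5*y
At (-1, 3): -15.

-15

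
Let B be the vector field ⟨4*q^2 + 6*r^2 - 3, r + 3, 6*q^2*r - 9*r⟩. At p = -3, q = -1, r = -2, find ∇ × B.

(∇×B)₁ = ∂B₃/∂q − ∂B₂/∂r = 12*q*r - 1
(∇×B)₂ = ∂B₁/∂r − ∂B₃/∂p = 12*r
(∇×B)₃ = ∂B₂/∂p − ∂B₁/∂q = -8*q
∇×B = (12*q*r - 1, 12*r, -8*q)
At (-3, -1, -2): (23, -24, 8).

(23, -24, 8)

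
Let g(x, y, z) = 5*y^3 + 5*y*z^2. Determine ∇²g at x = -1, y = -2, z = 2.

-80

∂²g/∂x² = 0
∂²g/∂y² = 30*y
∂²g/∂z² = 10*y
∇²g = 40*y
At (-1, -2, 2): -80.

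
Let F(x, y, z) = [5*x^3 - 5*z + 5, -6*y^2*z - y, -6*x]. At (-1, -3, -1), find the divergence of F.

-22

∂F₁/∂x = 15*x^2
∂F₂/∂y = -12*y*z - 1
∂F₃/∂z = 0
∇·F = 15*x^2 - 12*y*z - 1
At (-1, -3, -1): -22.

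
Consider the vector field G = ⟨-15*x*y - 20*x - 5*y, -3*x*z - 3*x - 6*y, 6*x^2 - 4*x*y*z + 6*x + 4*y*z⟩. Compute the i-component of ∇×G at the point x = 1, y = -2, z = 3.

3

(∇×G)_1 = ∂G₃/∂y − ∂G₂/∂z
= -4*x*z + 4*z − (-3*x)
= -4*x*z + 3*x + 4*z
At (1, -2, 3): 3.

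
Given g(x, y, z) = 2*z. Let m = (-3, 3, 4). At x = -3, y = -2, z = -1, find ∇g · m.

8

∂g/∂x = 0
∂g/∂y = 0
∂g/∂z = 2
∇g at (-3, -2, -1) = (0, 0, 2)
∇g · m = (0)(-3) + (0)(3) + (2)(4) = 8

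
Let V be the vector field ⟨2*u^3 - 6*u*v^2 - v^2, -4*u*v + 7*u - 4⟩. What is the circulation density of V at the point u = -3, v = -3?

∂V₂/∂u = -4*v + 7
∂V₁/∂v = -12*u*v - 2*v
Scalar curl = 12*u*v - 2*v + 7
At (-3, -3): 121.

121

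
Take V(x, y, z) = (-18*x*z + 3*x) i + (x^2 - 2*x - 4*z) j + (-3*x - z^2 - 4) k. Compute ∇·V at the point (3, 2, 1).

∂V₁/∂x = -18*z + 3
∂V₂/∂y = 0
∂V₃/∂z = -2*z
∇·V = -20*z + 3
At (3, 2, 1): -17.

-17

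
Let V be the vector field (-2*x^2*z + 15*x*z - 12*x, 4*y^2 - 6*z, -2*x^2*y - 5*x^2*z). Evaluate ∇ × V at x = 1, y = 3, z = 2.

(4, 45, 0)

(∇×V)₁ = ∂V₃/∂y − ∂V₂/∂z = -2*x^2 + 6
(∇×V)₂ = ∂V₁/∂z − ∂V₃/∂x = -2*x^2 + 4*x*y + 10*x*z + 15*x
(∇×V)₃ = ∂V₂/∂x − ∂V₁/∂y = 0
∇×V = (-2*x^2 + 6, -2*x^2 + 4*x*y + 10*x*z + 15*x, 0)
At (1, 3, 2): (4, 45, 0).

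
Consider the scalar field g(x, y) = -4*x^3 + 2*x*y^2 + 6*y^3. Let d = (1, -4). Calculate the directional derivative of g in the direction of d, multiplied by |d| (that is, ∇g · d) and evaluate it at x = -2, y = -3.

∂g/∂x = -12*x^2 + 2*y^2
∂g/∂y = 4*x*y + 18*y^2
∇g at (-2, -3) = (-30, 186)
∇g · d = (-30)(1) + (186)(-4) = -774

-774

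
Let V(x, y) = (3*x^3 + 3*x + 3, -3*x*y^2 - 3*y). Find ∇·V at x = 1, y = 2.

∂V₁/∂x = 9*x^2 + 3
∂V₂/∂y = -6*x*y - 3
∇·V = 9*x^2 - 6*x*y
At (1, 2): -3.

-3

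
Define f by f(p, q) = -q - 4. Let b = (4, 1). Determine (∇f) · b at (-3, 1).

-1

∂f/∂p = 0
∂f/∂q = -1
∇f at (-3, 1) = (0, -1)
∇f · b = (0)(4) + (-1)(1) = -1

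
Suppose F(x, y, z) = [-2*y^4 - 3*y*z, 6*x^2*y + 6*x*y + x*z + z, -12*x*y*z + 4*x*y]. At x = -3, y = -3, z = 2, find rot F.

(∇×F)₁ = ∂F₃/∂y − ∂F₂/∂z = -12*x*z + 3*x - 1
(∇×F)₂ = ∂F₁/∂z − ∂F₃/∂x = 12*y*z - 7*y
(∇×F)₃ = ∂F₂/∂x − ∂F₁/∂y = 12*x*y + 8*y^3 + 6*y + 4*z
∇×F = (-12*x*z + 3*x - 1, 12*y*z - 7*y, 12*x*y + 8*y^3 + 6*y + 4*z)
At (-3, -3, 2): (62, -51, -118).

(62, -51, -118)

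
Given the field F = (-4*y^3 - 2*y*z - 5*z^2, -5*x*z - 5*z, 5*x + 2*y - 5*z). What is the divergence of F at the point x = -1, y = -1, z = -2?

∂F₁/∂x = 0
∂F₂/∂y = 0
∂F₃/∂z = -5
∇·F = -5
At (-1, -1, -2): -5.

-5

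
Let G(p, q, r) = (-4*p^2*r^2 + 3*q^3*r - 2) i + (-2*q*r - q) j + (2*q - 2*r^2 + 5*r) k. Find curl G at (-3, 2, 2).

(6, -120, -72)

(∇×G)₁ = ∂G₃/∂q − ∂G₂/∂r = 2*q + 2
(∇×G)₂ = ∂G₁/∂r − ∂G₃/∂p = -8*p^2*r + 3*q^3
(∇×G)₃ = ∂G₂/∂p − ∂G₁/∂q = -9*q^2*r
∇×G = (2*q + 2, -8*p^2*r + 3*q^3, -9*q^2*r)
At (-3, 2, 2): (6, -120, -72).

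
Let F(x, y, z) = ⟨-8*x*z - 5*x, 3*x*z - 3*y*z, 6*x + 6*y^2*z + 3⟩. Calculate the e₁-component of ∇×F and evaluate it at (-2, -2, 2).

(∇×F)_1 = ∂F₃/∂y − ∂F₂/∂z
= 12*y*z − (3*x - 3*y)
= -3*x + 12*y*z + 3*y
At (-2, -2, 2): -48.

-48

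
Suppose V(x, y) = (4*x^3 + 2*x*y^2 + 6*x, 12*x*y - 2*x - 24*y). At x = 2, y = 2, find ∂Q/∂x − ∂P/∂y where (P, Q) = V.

6

∂V₂/∂x = 12*y - 2
∂V₁/∂y = 4*x*y
Scalar curl = -4*x*y + 12*y - 2
At (2, 2): 6.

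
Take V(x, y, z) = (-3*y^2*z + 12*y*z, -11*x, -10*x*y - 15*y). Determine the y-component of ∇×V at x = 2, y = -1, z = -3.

-25

(∇×V)_2 = ∂V₁/∂z − ∂V₃/∂x
= -3*y^2 + 12*y − (-10*y)
= -3*y^2 + 22*y
At (2, -1, -3): -25.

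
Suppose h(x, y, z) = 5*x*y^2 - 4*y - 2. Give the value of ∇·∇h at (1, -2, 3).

∂²h/∂x² = 0
∂²h/∂y² = 10*x
∂²h/∂z² = 0
∇²h = 10*x
At (1, -2, 3): 10.

10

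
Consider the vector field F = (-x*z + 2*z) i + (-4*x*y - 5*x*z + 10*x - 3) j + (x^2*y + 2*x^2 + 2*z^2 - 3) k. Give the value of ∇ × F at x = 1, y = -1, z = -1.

(6, -1, 19)

(∇×F)₁ = ∂F₃/∂y − ∂F₂/∂z = x^2 + 5*x
(∇×F)₂ = ∂F₁/∂z − ∂F₃/∂x = -2*x*y - 5*x + 2
(∇×F)₃ = ∂F₂/∂x − ∂F₁/∂y = -4*y - 5*z + 10
∇×F = (x^2 + 5*x, -2*x*y - 5*x + 2, -4*y - 5*z + 10)
At (1, -1, -1): (6, -1, 19).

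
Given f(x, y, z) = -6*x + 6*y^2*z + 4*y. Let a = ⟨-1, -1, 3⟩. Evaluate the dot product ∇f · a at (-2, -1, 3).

∂f/∂x = -6
∂f/∂y = 12*y*z + 4
∂f/∂z = 6*y^2
∇f at (-2, -1, 3) = (-6, -32, 6)
∇f · a = (-6)(-1) + (-32)(-1) + (6)(3) = 56

56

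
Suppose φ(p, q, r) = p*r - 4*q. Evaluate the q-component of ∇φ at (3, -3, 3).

-4

(∇φ)_2 = ∂φ/∂q = -4
At (3, -3, 3): -4.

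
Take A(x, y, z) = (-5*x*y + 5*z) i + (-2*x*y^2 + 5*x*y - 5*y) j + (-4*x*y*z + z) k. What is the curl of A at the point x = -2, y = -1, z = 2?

(16, -3, -17)

(∇×A)₁ = ∂A₃/∂y − ∂A₂/∂z = -4*x*z
(∇×A)₂ = ∂A₁/∂z − ∂A₃/∂x = 4*y*z + 5
(∇×A)₃ = ∂A₂/∂x − ∂A₁/∂y = 5*x - 2*y^2 + 5*y
∇×A = (-4*x*z, 4*y*z + 5, 5*x - 2*y^2 + 5*y)
At (-2, -1, 2): (16, -3, -17).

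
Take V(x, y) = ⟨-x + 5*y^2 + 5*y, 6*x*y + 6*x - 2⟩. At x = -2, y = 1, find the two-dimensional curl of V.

∂V₂/∂x = 6*y + 6
∂V₁/∂y = 10*y + 5
Scalar curl = -4*y + 1
At (-2, 1): -3.

-3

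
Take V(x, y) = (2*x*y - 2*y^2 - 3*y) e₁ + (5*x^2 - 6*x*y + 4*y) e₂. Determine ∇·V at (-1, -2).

6

∂V₁/∂x = 2*y
∂V₂/∂y = -6*x + 4
∇·V = -6*x + 2*y + 4
At (-1, -2): 6.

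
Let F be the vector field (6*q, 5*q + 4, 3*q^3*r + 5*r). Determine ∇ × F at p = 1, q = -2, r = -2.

(-72, 0, -6)

(∇×F)₁ = ∂F₃/∂q − ∂F₂/∂r = 9*q^2*r
(∇×F)₂ = ∂F₁/∂r − ∂F₃/∂p = 0
(∇×F)₃ = ∂F₂/∂p − ∂F₁/∂q = -6
∇×F = (9*q^2*r, 0, -6)
At (1, -2, -2): (-72, 0, -6).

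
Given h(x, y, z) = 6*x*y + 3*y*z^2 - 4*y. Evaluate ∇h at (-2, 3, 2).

(18, -4, 36)

∂h/∂x = 6*y
∂h/∂y = 6*x + 3*z^2 - 4
∂h/∂z = 6*y*z
∇h = (6*y, 6*x + 3*z^2 - 4, 6*y*z)
At (-2, 3, 2): (18, -4, 36).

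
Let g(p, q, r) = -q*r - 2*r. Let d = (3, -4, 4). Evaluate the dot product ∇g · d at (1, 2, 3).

-4

∂g/∂p = 0
∂g/∂q = -r
∂g/∂r = -q - 2
∇g at (1, 2, 3) = (0, -3, -4)
∇g · d = (0)(3) + (-3)(-4) + (-4)(4) = -4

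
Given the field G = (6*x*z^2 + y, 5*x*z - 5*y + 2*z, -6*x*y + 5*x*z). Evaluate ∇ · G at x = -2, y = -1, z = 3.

∂G₁/∂x = 6*z^2
∂G₂/∂y = -5
∂G₃/∂z = 5*x
∇·G = 5*x + 6*z^2 - 5
At (-2, -1, 3): 39.

39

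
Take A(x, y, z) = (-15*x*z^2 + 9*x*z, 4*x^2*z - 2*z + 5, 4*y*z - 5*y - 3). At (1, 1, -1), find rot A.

(∇×A)₁ = ∂A₃/∂y − ∂A₂/∂z = -4*x^2 + 4*z - 3
(∇×A)₂ = ∂A₁/∂z − ∂A₃/∂x = -30*x*z + 9*x
(∇×A)₃ = ∂A₂/∂x − ∂A₁/∂y = 8*x*z
∇×A = (-4*x^2 + 4*z - 3, -30*x*z + 9*x, 8*x*z)
At (1, 1, -1): (-11, 39, -8).

(-11, 39, -8)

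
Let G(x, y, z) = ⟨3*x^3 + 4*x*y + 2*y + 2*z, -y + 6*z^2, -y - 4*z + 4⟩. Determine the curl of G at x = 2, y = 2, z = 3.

(∇×G)₁ = ∂G₃/∂y − ∂G₂/∂z = -12*z - 1
(∇×G)₂ = ∂G₁/∂z − ∂G₃/∂x = 2
(∇×G)₃ = ∂G₂/∂x − ∂G₁/∂y = -4*x - 2
∇×G = (-12*z - 1, 2, -4*x - 2)
At (2, 2, 3): (-37, 2, -10).

(-37, 2, -10)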